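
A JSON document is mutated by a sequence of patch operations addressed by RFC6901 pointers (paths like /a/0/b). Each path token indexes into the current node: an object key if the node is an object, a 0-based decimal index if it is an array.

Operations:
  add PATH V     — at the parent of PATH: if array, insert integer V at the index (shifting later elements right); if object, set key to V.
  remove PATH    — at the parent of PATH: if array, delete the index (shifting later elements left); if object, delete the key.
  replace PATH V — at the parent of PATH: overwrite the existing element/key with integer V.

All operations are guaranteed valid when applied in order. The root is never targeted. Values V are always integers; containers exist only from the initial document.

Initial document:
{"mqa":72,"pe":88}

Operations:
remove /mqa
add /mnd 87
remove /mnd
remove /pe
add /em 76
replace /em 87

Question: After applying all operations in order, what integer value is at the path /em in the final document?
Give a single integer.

After op 1 (remove /mqa): {"pe":88}
After op 2 (add /mnd 87): {"mnd":87,"pe":88}
After op 3 (remove /mnd): {"pe":88}
After op 4 (remove /pe): {}
After op 5 (add /em 76): {"em":76}
After op 6 (replace /em 87): {"em":87}
Value at /em: 87

Answer: 87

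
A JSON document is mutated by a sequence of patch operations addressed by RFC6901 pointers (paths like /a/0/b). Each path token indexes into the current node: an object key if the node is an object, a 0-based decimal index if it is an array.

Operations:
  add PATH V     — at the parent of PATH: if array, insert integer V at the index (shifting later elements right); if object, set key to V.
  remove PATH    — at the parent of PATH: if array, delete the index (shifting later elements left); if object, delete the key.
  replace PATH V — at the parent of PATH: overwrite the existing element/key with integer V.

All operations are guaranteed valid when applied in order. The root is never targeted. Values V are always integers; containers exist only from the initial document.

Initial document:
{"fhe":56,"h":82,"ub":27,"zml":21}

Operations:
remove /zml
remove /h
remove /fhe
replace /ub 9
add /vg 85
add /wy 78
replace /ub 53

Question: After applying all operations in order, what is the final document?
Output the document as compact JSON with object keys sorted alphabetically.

After op 1 (remove /zml): {"fhe":56,"h":82,"ub":27}
After op 2 (remove /h): {"fhe":56,"ub":27}
After op 3 (remove /fhe): {"ub":27}
After op 4 (replace /ub 9): {"ub":9}
After op 5 (add /vg 85): {"ub":9,"vg":85}
After op 6 (add /wy 78): {"ub":9,"vg":85,"wy":78}
After op 7 (replace /ub 53): {"ub":53,"vg":85,"wy":78}

Answer: {"ub":53,"vg":85,"wy":78}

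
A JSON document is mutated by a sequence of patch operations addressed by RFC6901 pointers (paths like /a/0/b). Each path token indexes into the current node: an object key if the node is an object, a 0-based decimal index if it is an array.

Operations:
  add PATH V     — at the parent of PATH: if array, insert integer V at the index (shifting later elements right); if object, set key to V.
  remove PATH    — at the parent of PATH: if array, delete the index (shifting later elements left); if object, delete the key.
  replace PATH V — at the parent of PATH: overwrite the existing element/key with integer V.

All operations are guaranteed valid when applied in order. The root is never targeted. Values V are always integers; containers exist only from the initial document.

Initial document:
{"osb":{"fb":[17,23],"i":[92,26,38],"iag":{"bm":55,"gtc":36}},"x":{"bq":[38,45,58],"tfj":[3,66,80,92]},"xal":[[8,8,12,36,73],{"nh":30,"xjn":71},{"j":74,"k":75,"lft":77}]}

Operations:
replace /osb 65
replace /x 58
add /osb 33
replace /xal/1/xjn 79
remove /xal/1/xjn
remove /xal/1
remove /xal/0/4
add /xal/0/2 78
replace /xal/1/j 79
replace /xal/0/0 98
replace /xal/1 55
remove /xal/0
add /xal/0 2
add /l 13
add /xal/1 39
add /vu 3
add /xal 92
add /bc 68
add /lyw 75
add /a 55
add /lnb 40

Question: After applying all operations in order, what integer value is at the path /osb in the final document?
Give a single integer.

After op 1 (replace /osb 65): {"osb":65,"x":{"bq":[38,45,58],"tfj":[3,66,80,92]},"xal":[[8,8,12,36,73],{"nh":30,"xjn":71},{"j":74,"k":75,"lft":77}]}
After op 2 (replace /x 58): {"osb":65,"x":58,"xal":[[8,8,12,36,73],{"nh":30,"xjn":71},{"j":74,"k":75,"lft":77}]}
After op 3 (add /osb 33): {"osb":33,"x":58,"xal":[[8,8,12,36,73],{"nh":30,"xjn":71},{"j":74,"k":75,"lft":77}]}
After op 4 (replace /xal/1/xjn 79): {"osb":33,"x":58,"xal":[[8,8,12,36,73],{"nh":30,"xjn":79},{"j":74,"k":75,"lft":77}]}
After op 5 (remove /xal/1/xjn): {"osb":33,"x":58,"xal":[[8,8,12,36,73],{"nh":30},{"j":74,"k":75,"lft":77}]}
After op 6 (remove /xal/1): {"osb":33,"x":58,"xal":[[8,8,12,36,73],{"j":74,"k":75,"lft":77}]}
After op 7 (remove /xal/0/4): {"osb":33,"x":58,"xal":[[8,8,12,36],{"j":74,"k":75,"lft":77}]}
After op 8 (add /xal/0/2 78): {"osb":33,"x":58,"xal":[[8,8,78,12,36],{"j":74,"k":75,"lft":77}]}
After op 9 (replace /xal/1/j 79): {"osb":33,"x":58,"xal":[[8,8,78,12,36],{"j":79,"k":75,"lft":77}]}
After op 10 (replace /xal/0/0 98): {"osb":33,"x":58,"xal":[[98,8,78,12,36],{"j":79,"k":75,"lft":77}]}
After op 11 (replace /xal/1 55): {"osb":33,"x":58,"xal":[[98,8,78,12,36],55]}
After op 12 (remove /xal/0): {"osb":33,"x":58,"xal":[55]}
After op 13 (add /xal/0 2): {"osb":33,"x":58,"xal":[2,55]}
After op 14 (add /l 13): {"l":13,"osb":33,"x":58,"xal":[2,55]}
After op 15 (add /xal/1 39): {"l":13,"osb":33,"x":58,"xal":[2,39,55]}
After op 16 (add /vu 3): {"l":13,"osb":33,"vu":3,"x":58,"xal":[2,39,55]}
After op 17 (add /xal 92): {"l":13,"osb":33,"vu":3,"x":58,"xal":92}
After op 18 (add /bc 68): {"bc":68,"l":13,"osb":33,"vu":3,"x":58,"xal":92}
After op 19 (add /lyw 75): {"bc":68,"l":13,"lyw":75,"osb":33,"vu":3,"x":58,"xal":92}
After op 20 (add /a 55): {"a":55,"bc":68,"l":13,"lyw":75,"osb":33,"vu":3,"x":58,"xal":92}
After op 21 (add /lnb 40): {"a":55,"bc":68,"l":13,"lnb":40,"lyw":75,"osb":33,"vu":3,"x":58,"xal":92}
Value at /osb: 33

Answer: 33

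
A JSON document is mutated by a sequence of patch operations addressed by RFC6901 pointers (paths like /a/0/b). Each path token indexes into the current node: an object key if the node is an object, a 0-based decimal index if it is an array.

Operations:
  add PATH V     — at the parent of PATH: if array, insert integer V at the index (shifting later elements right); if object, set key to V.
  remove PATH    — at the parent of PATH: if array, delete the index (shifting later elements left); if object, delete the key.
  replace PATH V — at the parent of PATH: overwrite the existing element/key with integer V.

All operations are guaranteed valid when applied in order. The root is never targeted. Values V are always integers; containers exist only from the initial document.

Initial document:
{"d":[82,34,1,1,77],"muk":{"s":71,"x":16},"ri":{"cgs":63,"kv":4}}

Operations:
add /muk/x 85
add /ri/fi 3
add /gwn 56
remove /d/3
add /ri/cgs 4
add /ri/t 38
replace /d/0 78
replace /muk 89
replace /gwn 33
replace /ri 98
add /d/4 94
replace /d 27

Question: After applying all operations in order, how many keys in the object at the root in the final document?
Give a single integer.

Answer: 4

Derivation:
After op 1 (add /muk/x 85): {"d":[82,34,1,1,77],"muk":{"s":71,"x":85},"ri":{"cgs":63,"kv":4}}
After op 2 (add /ri/fi 3): {"d":[82,34,1,1,77],"muk":{"s":71,"x":85},"ri":{"cgs":63,"fi":3,"kv":4}}
After op 3 (add /gwn 56): {"d":[82,34,1,1,77],"gwn":56,"muk":{"s":71,"x":85},"ri":{"cgs":63,"fi":3,"kv":4}}
After op 4 (remove /d/3): {"d":[82,34,1,77],"gwn":56,"muk":{"s":71,"x":85},"ri":{"cgs":63,"fi":3,"kv":4}}
After op 5 (add /ri/cgs 4): {"d":[82,34,1,77],"gwn":56,"muk":{"s":71,"x":85},"ri":{"cgs":4,"fi":3,"kv":4}}
After op 6 (add /ri/t 38): {"d":[82,34,1,77],"gwn":56,"muk":{"s":71,"x":85},"ri":{"cgs":4,"fi":3,"kv":4,"t":38}}
After op 7 (replace /d/0 78): {"d":[78,34,1,77],"gwn":56,"muk":{"s":71,"x":85},"ri":{"cgs":4,"fi":3,"kv":4,"t":38}}
After op 8 (replace /muk 89): {"d":[78,34,1,77],"gwn":56,"muk":89,"ri":{"cgs":4,"fi":3,"kv":4,"t":38}}
After op 9 (replace /gwn 33): {"d":[78,34,1,77],"gwn":33,"muk":89,"ri":{"cgs":4,"fi":3,"kv":4,"t":38}}
After op 10 (replace /ri 98): {"d":[78,34,1,77],"gwn":33,"muk":89,"ri":98}
After op 11 (add /d/4 94): {"d":[78,34,1,77,94],"gwn":33,"muk":89,"ri":98}
After op 12 (replace /d 27): {"d":27,"gwn":33,"muk":89,"ri":98}
Size at the root: 4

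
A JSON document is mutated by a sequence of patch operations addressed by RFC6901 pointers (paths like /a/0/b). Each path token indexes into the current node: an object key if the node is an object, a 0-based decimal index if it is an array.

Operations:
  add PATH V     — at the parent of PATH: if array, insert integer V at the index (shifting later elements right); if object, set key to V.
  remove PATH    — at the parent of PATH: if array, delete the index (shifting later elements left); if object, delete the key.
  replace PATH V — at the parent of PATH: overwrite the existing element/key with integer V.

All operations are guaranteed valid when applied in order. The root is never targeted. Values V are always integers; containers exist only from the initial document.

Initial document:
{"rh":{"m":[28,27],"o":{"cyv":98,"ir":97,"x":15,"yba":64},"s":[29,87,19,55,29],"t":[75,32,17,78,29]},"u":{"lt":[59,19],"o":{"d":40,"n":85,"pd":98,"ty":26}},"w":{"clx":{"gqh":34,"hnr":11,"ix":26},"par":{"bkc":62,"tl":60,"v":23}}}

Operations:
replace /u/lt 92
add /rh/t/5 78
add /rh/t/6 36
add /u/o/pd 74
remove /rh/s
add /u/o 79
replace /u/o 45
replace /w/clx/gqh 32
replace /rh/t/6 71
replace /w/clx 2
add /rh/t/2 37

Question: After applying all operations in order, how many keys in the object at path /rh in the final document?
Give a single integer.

After op 1 (replace /u/lt 92): {"rh":{"m":[28,27],"o":{"cyv":98,"ir":97,"x":15,"yba":64},"s":[29,87,19,55,29],"t":[75,32,17,78,29]},"u":{"lt":92,"o":{"d":40,"n":85,"pd":98,"ty":26}},"w":{"clx":{"gqh":34,"hnr":11,"ix":26},"par":{"bkc":62,"tl":60,"v":23}}}
After op 2 (add /rh/t/5 78): {"rh":{"m":[28,27],"o":{"cyv":98,"ir":97,"x":15,"yba":64},"s":[29,87,19,55,29],"t":[75,32,17,78,29,78]},"u":{"lt":92,"o":{"d":40,"n":85,"pd":98,"ty":26}},"w":{"clx":{"gqh":34,"hnr":11,"ix":26},"par":{"bkc":62,"tl":60,"v":23}}}
After op 3 (add /rh/t/6 36): {"rh":{"m":[28,27],"o":{"cyv":98,"ir":97,"x":15,"yba":64},"s":[29,87,19,55,29],"t":[75,32,17,78,29,78,36]},"u":{"lt":92,"o":{"d":40,"n":85,"pd":98,"ty":26}},"w":{"clx":{"gqh":34,"hnr":11,"ix":26},"par":{"bkc":62,"tl":60,"v":23}}}
After op 4 (add /u/o/pd 74): {"rh":{"m":[28,27],"o":{"cyv":98,"ir":97,"x":15,"yba":64},"s":[29,87,19,55,29],"t":[75,32,17,78,29,78,36]},"u":{"lt":92,"o":{"d":40,"n":85,"pd":74,"ty":26}},"w":{"clx":{"gqh":34,"hnr":11,"ix":26},"par":{"bkc":62,"tl":60,"v":23}}}
After op 5 (remove /rh/s): {"rh":{"m":[28,27],"o":{"cyv":98,"ir":97,"x":15,"yba":64},"t":[75,32,17,78,29,78,36]},"u":{"lt":92,"o":{"d":40,"n":85,"pd":74,"ty":26}},"w":{"clx":{"gqh":34,"hnr":11,"ix":26},"par":{"bkc":62,"tl":60,"v":23}}}
After op 6 (add /u/o 79): {"rh":{"m":[28,27],"o":{"cyv":98,"ir":97,"x":15,"yba":64},"t":[75,32,17,78,29,78,36]},"u":{"lt":92,"o":79},"w":{"clx":{"gqh":34,"hnr":11,"ix":26},"par":{"bkc":62,"tl":60,"v":23}}}
After op 7 (replace /u/o 45): {"rh":{"m":[28,27],"o":{"cyv":98,"ir":97,"x":15,"yba":64},"t":[75,32,17,78,29,78,36]},"u":{"lt":92,"o":45},"w":{"clx":{"gqh":34,"hnr":11,"ix":26},"par":{"bkc":62,"tl":60,"v":23}}}
After op 8 (replace /w/clx/gqh 32): {"rh":{"m":[28,27],"o":{"cyv":98,"ir":97,"x":15,"yba":64},"t":[75,32,17,78,29,78,36]},"u":{"lt":92,"o":45},"w":{"clx":{"gqh":32,"hnr":11,"ix":26},"par":{"bkc":62,"tl":60,"v":23}}}
After op 9 (replace /rh/t/6 71): {"rh":{"m":[28,27],"o":{"cyv":98,"ir":97,"x":15,"yba":64},"t":[75,32,17,78,29,78,71]},"u":{"lt":92,"o":45},"w":{"clx":{"gqh":32,"hnr":11,"ix":26},"par":{"bkc":62,"tl":60,"v":23}}}
After op 10 (replace /w/clx 2): {"rh":{"m":[28,27],"o":{"cyv":98,"ir":97,"x":15,"yba":64},"t":[75,32,17,78,29,78,71]},"u":{"lt":92,"o":45},"w":{"clx":2,"par":{"bkc":62,"tl":60,"v":23}}}
After op 11 (add /rh/t/2 37): {"rh":{"m":[28,27],"o":{"cyv":98,"ir":97,"x":15,"yba":64},"t":[75,32,37,17,78,29,78,71]},"u":{"lt":92,"o":45},"w":{"clx":2,"par":{"bkc":62,"tl":60,"v":23}}}
Size at path /rh: 3

Answer: 3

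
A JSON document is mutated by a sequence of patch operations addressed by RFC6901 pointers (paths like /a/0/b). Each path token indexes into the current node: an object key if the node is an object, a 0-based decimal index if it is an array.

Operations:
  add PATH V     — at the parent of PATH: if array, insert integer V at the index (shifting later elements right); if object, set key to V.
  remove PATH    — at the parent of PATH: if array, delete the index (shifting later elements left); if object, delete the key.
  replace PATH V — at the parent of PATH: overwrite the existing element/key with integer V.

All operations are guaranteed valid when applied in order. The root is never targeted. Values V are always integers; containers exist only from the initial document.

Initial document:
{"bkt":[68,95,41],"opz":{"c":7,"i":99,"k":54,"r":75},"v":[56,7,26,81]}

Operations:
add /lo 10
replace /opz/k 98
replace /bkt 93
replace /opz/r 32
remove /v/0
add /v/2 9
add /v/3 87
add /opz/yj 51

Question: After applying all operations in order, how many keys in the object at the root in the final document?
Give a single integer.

Answer: 4

Derivation:
After op 1 (add /lo 10): {"bkt":[68,95,41],"lo":10,"opz":{"c":7,"i":99,"k":54,"r":75},"v":[56,7,26,81]}
After op 2 (replace /opz/k 98): {"bkt":[68,95,41],"lo":10,"opz":{"c":7,"i":99,"k":98,"r":75},"v":[56,7,26,81]}
After op 3 (replace /bkt 93): {"bkt":93,"lo":10,"opz":{"c":7,"i":99,"k":98,"r":75},"v":[56,7,26,81]}
After op 4 (replace /opz/r 32): {"bkt":93,"lo":10,"opz":{"c":7,"i":99,"k":98,"r":32},"v":[56,7,26,81]}
After op 5 (remove /v/0): {"bkt":93,"lo":10,"opz":{"c":7,"i":99,"k":98,"r":32},"v":[7,26,81]}
After op 6 (add /v/2 9): {"bkt":93,"lo":10,"opz":{"c":7,"i":99,"k":98,"r":32},"v":[7,26,9,81]}
After op 7 (add /v/3 87): {"bkt":93,"lo":10,"opz":{"c":7,"i":99,"k":98,"r":32},"v":[7,26,9,87,81]}
After op 8 (add /opz/yj 51): {"bkt":93,"lo":10,"opz":{"c":7,"i":99,"k":98,"r":32,"yj":51},"v":[7,26,9,87,81]}
Size at the root: 4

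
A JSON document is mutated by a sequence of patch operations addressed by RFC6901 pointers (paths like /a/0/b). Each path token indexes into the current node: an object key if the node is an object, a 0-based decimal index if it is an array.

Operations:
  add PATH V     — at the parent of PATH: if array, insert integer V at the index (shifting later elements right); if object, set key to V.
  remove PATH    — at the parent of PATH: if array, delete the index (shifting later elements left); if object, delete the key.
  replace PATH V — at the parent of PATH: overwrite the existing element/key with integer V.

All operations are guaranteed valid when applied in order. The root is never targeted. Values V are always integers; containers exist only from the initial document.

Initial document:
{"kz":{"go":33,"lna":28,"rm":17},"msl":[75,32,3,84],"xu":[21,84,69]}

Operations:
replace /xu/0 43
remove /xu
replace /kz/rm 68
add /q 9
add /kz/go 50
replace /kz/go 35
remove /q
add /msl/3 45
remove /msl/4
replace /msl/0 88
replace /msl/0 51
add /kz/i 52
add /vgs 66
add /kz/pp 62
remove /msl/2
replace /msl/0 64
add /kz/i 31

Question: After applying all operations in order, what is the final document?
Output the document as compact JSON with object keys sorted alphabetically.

After op 1 (replace /xu/0 43): {"kz":{"go":33,"lna":28,"rm":17},"msl":[75,32,3,84],"xu":[43,84,69]}
After op 2 (remove /xu): {"kz":{"go":33,"lna":28,"rm":17},"msl":[75,32,3,84]}
After op 3 (replace /kz/rm 68): {"kz":{"go":33,"lna":28,"rm":68},"msl":[75,32,3,84]}
After op 4 (add /q 9): {"kz":{"go":33,"lna":28,"rm":68},"msl":[75,32,3,84],"q":9}
After op 5 (add /kz/go 50): {"kz":{"go":50,"lna":28,"rm":68},"msl":[75,32,3,84],"q":9}
After op 6 (replace /kz/go 35): {"kz":{"go":35,"lna":28,"rm":68},"msl":[75,32,3,84],"q":9}
After op 7 (remove /q): {"kz":{"go":35,"lna":28,"rm":68},"msl":[75,32,3,84]}
After op 8 (add /msl/3 45): {"kz":{"go":35,"lna":28,"rm":68},"msl":[75,32,3,45,84]}
After op 9 (remove /msl/4): {"kz":{"go":35,"lna":28,"rm":68},"msl":[75,32,3,45]}
After op 10 (replace /msl/0 88): {"kz":{"go":35,"lna":28,"rm":68},"msl":[88,32,3,45]}
After op 11 (replace /msl/0 51): {"kz":{"go":35,"lna":28,"rm":68},"msl":[51,32,3,45]}
After op 12 (add /kz/i 52): {"kz":{"go":35,"i":52,"lna":28,"rm":68},"msl":[51,32,3,45]}
After op 13 (add /vgs 66): {"kz":{"go":35,"i":52,"lna":28,"rm":68},"msl":[51,32,3,45],"vgs":66}
After op 14 (add /kz/pp 62): {"kz":{"go":35,"i":52,"lna":28,"pp":62,"rm":68},"msl":[51,32,3,45],"vgs":66}
After op 15 (remove /msl/2): {"kz":{"go":35,"i":52,"lna":28,"pp":62,"rm":68},"msl":[51,32,45],"vgs":66}
After op 16 (replace /msl/0 64): {"kz":{"go":35,"i":52,"lna":28,"pp":62,"rm":68},"msl":[64,32,45],"vgs":66}
After op 17 (add /kz/i 31): {"kz":{"go":35,"i":31,"lna":28,"pp":62,"rm":68},"msl":[64,32,45],"vgs":66}

Answer: {"kz":{"go":35,"i":31,"lna":28,"pp":62,"rm":68},"msl":[64,32,45],"vgs":66}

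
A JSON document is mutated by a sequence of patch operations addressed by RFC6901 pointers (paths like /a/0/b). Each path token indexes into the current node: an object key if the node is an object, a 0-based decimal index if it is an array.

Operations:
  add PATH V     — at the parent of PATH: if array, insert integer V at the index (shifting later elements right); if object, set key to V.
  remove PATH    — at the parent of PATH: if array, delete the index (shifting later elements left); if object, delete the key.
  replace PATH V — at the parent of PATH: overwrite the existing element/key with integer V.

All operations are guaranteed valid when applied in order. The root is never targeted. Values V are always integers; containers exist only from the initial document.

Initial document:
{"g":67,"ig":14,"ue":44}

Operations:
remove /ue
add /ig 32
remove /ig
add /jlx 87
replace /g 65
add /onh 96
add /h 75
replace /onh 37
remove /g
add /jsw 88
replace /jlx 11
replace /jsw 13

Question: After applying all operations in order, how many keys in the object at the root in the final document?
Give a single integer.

Answer: 4

Derivation:
After op 1 (remove /ue): {"g":67,"ig":14}
After op 2 (add /ig 32): {"g":67,"ig":32}
After op 3 (remove /ig): {"g":67}
After op 4 (add /jlx 87): {"g":67,"jlx":87}
After op 5 (replace /g 65): {"g":65,"jlx":87}
After op 6 (add /onh 96): {"g":65,"jlx":87,"onh":96}
After op 7 (add /h 75): {"g":65,"h":75,"jlx":87,"onh":96}
After op 8 (replace /onh 37): {"g":65,"h":75,"jlx":87,"onh":37}
After op 9 (remove /g): {"h":75,"jlx":87,"onh":37}
After op 10 (add /jsw 88): {"h":75,"jlx":87,"jsw":88,"onh":37}
After op 11 (replace /jlx 11): {"h":75,"jlx":11,"jsw":88,"onh":37}
After op 12 (replace /jsw 13): {"h":75,"jlx":11,"jsw":13,"onh":37}
Size at the root: 4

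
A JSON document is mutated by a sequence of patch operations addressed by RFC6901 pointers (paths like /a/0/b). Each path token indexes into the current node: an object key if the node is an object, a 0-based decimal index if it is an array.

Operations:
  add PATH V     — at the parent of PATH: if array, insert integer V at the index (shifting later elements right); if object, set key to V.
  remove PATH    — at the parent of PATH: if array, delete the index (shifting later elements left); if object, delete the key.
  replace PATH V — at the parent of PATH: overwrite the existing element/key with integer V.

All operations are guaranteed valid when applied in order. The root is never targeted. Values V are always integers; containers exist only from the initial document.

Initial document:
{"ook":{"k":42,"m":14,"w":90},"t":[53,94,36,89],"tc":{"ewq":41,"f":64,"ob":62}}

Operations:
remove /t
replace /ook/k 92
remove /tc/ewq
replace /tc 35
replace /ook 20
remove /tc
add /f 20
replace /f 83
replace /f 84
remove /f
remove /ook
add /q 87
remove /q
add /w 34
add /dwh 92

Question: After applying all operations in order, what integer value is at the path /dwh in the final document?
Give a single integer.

Answer: 92

Derivation:
After op 1 (remove /t): {"ook":{"k":42,"m":14,"w":90},"tc":{"ewq":41,"f":64,"ob":62}}
After op 2 (replace /ook/k 92): {"ook":{"k":92,"m":14,"w":90},"tc":{"ewq":41,"f":64,"ob":62}}
After op 3 (remove /tc/ewq): {"ook":{"k":92,"m":14,"w":90},"tc":{"f":64,"ob":62}}
After op 4 (replace /tc 35): {"ook":{"k":92,"m":14,"w":90},"tc":35}
After op 5 (replace /ook 20): {"ook":20,"tc":35}
After op 6 (remove /tc): {"ook":20}
After op 7 (add /f 20): {"f":20,"ook":20}
After op 8 (replace /f 83): {"f":83,"ook":20}
After op 9 (replace /f 84): {"f":84,"ook":20}
After op 10 (remove /f): {"ook":20}
After op 11 (remove /ook): {}
After op 12 (add /q 87): {"q":87}
After op 13 (remove /q): {}
After op 14 (add /w 34): {"w":34}
After op 15 (add /dwh 92): {"dwh":92,"w":34}
Value at /dwh: 92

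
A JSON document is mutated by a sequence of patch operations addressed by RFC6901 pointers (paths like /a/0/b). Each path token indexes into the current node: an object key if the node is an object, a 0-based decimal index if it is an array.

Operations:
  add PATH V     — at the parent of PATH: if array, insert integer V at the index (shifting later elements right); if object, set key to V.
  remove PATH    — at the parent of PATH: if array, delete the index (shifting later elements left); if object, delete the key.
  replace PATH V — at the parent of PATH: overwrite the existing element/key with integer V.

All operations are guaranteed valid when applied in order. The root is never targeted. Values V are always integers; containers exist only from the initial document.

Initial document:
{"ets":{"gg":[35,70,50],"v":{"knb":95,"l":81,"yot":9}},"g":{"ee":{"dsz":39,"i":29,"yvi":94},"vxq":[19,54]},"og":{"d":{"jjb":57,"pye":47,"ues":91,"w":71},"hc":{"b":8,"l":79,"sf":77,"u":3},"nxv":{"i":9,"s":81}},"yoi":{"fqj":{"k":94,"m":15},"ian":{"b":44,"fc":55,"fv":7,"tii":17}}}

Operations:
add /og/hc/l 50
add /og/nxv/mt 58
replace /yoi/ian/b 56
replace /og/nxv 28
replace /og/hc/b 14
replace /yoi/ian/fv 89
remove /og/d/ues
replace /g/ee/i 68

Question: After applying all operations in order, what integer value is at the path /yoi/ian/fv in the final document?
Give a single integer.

After op 1 (add /og/hc/l 50): {"ets":{"gg":[35,70,50],"v":{"knb":95,"l":81,"yot":9}},"g":{"ee":{"dsz":39,"i":29,"yvi":94},"vxq":[19,54]},"og":{"d":{"jjb":57,"pye":47,"ues":91,"w":71},"hc":{"b":8,"l":50,"sf":77,"u":3},"nxv":{"i":9,"s":81}},"yoi":{"fqj":{"k":94,"m":15},"ian":{"b":44,"fc":55,"fv":7,"tii":17}}}
After op 2 (add /og/nxv/mt 58): {"ets":{"gg":[35,70,50],"v":{"knb":95,"l":81,"yot":9}},"g":{"ee":{"dsz":39,"i":29,"yvi":94},"vxq":[19,54]},"og":{"d":{"jjb":57,"pye":47,"ues":91,"w":71},"hc":{"b":8,"l":50,"sf":77,"u":3},"nxv":{"i":9,"mt":58,"s":81}},"yoi":{"fqj":{"k":94,"m":15},"ian":{"b":44,"fc":55,"fv":7,"tii":17}}}
After op 3 (replace /yoi/ian/b 56): {"ets":{"gg":[35,70,50],"v":{"knb":95,"l":81,"yot":9}},"g":{"ee":{"dsz":39,"i":29,"yvi":94},"vxq":[19,54]},"og":{"d":{"jjb":57,"pye":47,"ues":91,"w":71},"hc":{"b":8,"l":50,"sf":77,"u":3},"nxv":{"i":9,"mt":58,"s":81}},"yoi":{"fqj":{"k":94,"m":15},"ian":{"b":56,"fc":55,"fv":7,"tii":17}}}
After op 4 (replace /og/nxv 28): {"ets":{"gg":[35,70,50],"v":{"knb":95,"l":81,"yot":9}},"g":{"ee":{"dsz":39,"i":29,"yvi":94},"vxq":[19,54]},"og":{"d":{"jjb":57,"pye":47,"ues":91,"w":71},"hc":{"b":8,"l":50,"sf":77,"u":3},"nxv":28},"yoi":{"fqj":{"k":94,"m":15},"ian":{"b":56,"fc":55,"fv":7,"tii":17}}}
After op 5 (replace /og/hc/b 14): {"ets":{"gg":[35,70,50],"v":{"knb":95,"l":81,"yot":9}},"g":{"ee":{"dsz":39,"i":29,"yvi":94},"vxq":[19,54]},"og":{"d":{"jjb":57,"pye":47,"ues":91,"w":71},"hc":{"b":14,"l":50,"sf":77,"u":3},"nxv":28},"yoi":{"fqj":{"k":94,"m":15},"ian":{"b":56,"fc":55,"fv":7,"tii":17}}}
After op 6 (replace /yoi/ian/fv 89): {"ets":{"gg":[35,70,50],"v":{"knb":95,"l":81,"yot":9}},"g":{"ee":{"dsz":39,"i":29,"yvi":94},"vxq":[19,54]},"og":{"d":{"jjb":57,"pye":47,"ues":91,"w":71},"hc":{"b":14,"l":50,"sf":77,"u":3},"nxv":28},"yoi":{"fqj":{"k":94,"m":15},"ian":{"b":56,"fc":55,"fv":89,"tii":17}}}
After op 7 (remove /og/d/ues): {"ets":{"gg":[35,70,50],"v":{"knb":95,"l":81,"yot":9}},"g":{"ee":{"dsz":39,"i":29,"yvi":94},"vxq":[19,54]},"og":{"d":{"jjb":57,"pye":47,"w":71},"hc":{"b":14,"l":50,"sf":77,"u":3},"nxv":28},"yoi":{"fqj":{"k":94,"m":15},"ian":{"b":56,"fc":55,"fv":89,"tii":17}}}
After op 8 (replace /g/ee/i 68): {"ets":{"gg":[35,70,50],"v":{"knb":95,"l":81,"yot":9}},"g":{"ee":{"dsz":39,"i":68,"yvi":94},"vxq":[19,54]},"og":{"d":{"jjb":57,"pye":47,"w":71},"hc":{"b":14,"l":50,"sf":77,"u":3},"nxv":28},"yoi":{"fqj":{"k":94,"m":15},"ian":{"b":56,"fc":55,"fv":89,"tii":17}}}
Value at /yoi/ian/fv: 89

Answer: 89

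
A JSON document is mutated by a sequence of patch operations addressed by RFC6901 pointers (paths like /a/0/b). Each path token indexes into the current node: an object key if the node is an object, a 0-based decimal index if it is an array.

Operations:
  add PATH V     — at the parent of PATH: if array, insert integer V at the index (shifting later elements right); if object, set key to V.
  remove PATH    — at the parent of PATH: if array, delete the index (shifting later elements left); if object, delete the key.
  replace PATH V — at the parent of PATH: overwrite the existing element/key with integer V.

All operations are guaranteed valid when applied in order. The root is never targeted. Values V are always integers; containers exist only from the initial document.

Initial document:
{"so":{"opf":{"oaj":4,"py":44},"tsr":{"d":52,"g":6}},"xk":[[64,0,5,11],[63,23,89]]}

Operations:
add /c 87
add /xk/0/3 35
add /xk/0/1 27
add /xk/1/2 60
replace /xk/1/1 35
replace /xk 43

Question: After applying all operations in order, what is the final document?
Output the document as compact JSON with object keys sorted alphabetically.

After op 1 (add /c 87): {"c":87,"so":{"opf":{"oaj":4,"py":44},"tsr":{"d":52,"g":6}},"xk":[[64,0,5,11],[63,23,89]]}
After op 2 (add /xk/0/3 35): {"c":87,"so":{"opf":{"oaj":4,"py":44},"tsr":{"d":52,"g":6}},"xk":[[64,0,5,35,11],[63,23,89]]}
After op 3 (add /xk/0/1 27): {"c":87,"so":{"opf":{"oaj":4,"py":44},"tsr":{"d":52,"g":6}},"xk":[[64,27,0,5,35,11],[63,23,89]]}
After op 4 (add /xk/1/2 60): {"c":87,"so":{"opf":{"oaj":4,"py":44},"tsr":{"d":52,"g":6}},"xk":[[64,27,0,5,35,11],[63,23,60,89]]}
After op 5 (replace /xk/1/1 35): {"c":87,"so":{"opf":{"oaj":4,"py":44},"tsr":{"d":52,"g":6}},"xk":[[64,27,0,5,35,11],[63,35,60,89]]}
After op 6 (replace /xk 43): {"c":87,"so":{"opf":{"oaj":4,"py":44},"tsr":{"d":52,"g":6}},"xk":43}

Answer: {"c":87,"so":{"opf":{"oaj":4,"py":44},"tsr":{"d":52,"g":6}},"xk":43}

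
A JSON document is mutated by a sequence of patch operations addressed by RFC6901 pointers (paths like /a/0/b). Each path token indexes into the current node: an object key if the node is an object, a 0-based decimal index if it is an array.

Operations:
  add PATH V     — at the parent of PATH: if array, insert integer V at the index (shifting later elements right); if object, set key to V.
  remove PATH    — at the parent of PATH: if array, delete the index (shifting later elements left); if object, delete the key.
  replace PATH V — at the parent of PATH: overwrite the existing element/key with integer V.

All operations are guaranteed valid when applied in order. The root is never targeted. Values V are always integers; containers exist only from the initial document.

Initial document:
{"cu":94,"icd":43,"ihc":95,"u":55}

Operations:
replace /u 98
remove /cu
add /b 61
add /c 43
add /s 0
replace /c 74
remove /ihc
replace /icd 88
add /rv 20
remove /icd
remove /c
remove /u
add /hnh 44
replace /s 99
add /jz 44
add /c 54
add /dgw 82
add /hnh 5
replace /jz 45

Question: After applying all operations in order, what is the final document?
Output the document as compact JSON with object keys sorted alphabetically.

After op 1 (replace /u 98): {"cu":94,"icd":43,"ihc":95,"u":98}
After op 2 (remove /cu): {"icd":43,"ihc":95,"u":98}
After op 3 (add /b 61): {"b":61,"icd":43,"ihc":95,"u":98}
After op 4 (add /c 43): {"b":61,"c":43,"icd":43,"ihc":95,"u":98}
After op 5 (add /s 0): {"b":61,"c":43,"icd":43,"ihc":95,"s":0,"u":98}
After op 6 (replace /c 74): {"b":61,"c":74,"icd":43,"ihc":95,"s":0,"u":98}
After op 7 (remove /ihc): {"b":61,"c":74,"icd":43,"s":0,"u":98}
After op 8 (replace /icd 88): {"b":61,"c":74,"icd":88,"s":0,"u":98}
After op 9 (add /rv 20): {"b":61,"c":74,"icd":88,"rv":20,"s":0,"u":98}
After op 10 (remove /icd): {"b":61,"c":74,"rv":20,"s":0,"u":98}
After op 11 (remove /c): {"b":61,"rv":20,"s":0,"u":98}
After op 12 (remove /u): {"b":61,"rv":20,"s":0}
After op 13 (add /hnh 44): {"b":61,"hnh":44,"rv":20,"s":0}
After op 14 (replace /s 99): {"b":61,"hnh":44,"rv":20,"s":99}
After op 15 (add /jz 44): {"b":61,"hnh":44,"jz":44,"rv":20,"s":99}
After op 16 (add /c 54): {"b":61,"c":54,"hnh":44,"jz":44,"rv":20,"s":99}
After op 17 (add /dgw 82): {"b":61,"c":54,"dgw":82,"hnh":44,"jz":44,"rv":20,"s":99}
After op 18 (add /hnh 5): {"b":61,"c":54,"dgw":82,"hnh":5,"jz":44,"rv":20,"s":99}
After op 19 (replace /jz 45): {"b":61,"c":54,"dgw":82,"hnh":5,"jz":45,"rv":20,"s":99}

Answer: {"b":61,"c":54,"dgw":82,"hnh":5,"jz":45,"rv":20,"s":99}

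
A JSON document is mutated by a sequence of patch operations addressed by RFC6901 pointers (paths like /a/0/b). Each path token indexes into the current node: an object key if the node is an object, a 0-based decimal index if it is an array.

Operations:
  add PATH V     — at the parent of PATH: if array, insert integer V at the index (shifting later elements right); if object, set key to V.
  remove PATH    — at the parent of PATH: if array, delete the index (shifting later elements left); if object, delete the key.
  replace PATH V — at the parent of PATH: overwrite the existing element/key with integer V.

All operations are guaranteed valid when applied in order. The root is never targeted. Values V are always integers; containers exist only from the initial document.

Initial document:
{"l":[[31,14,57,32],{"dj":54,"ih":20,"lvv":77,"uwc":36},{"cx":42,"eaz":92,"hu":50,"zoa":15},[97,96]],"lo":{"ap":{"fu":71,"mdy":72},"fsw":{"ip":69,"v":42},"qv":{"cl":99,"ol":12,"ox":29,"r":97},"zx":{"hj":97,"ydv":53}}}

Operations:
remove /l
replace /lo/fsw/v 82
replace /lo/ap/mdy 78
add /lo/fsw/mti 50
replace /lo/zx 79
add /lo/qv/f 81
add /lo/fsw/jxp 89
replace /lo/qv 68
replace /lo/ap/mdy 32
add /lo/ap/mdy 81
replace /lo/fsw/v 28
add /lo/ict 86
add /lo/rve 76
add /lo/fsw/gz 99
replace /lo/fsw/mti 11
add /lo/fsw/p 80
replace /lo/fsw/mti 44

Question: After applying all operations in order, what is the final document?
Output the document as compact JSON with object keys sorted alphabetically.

Answer: {"lo":{"ap":{"fu":71,"mdy":81},"fsw":{"gz":99,"ip":69,"jxp":89,"mti":44,"p":80,"v":28},"ict":86,"qv":68,"rve":76,"zx":79}}

Derivation:
After op 1 (remove /l): {"lo":{"ap":{"fu":71,"mdy":72},"fsw":{"ip":69,"v":42},"qv":{"cl":99,"ol":12,"ox":29,"r":97},"zx":{"hj":97,"ydv":53}}}
After op 2 (replace /lo/fsw/v 82): {"lo":{"ap":{"fu":71,"mdy":72},"fsw":{"ip":69,"v":82},"qv":{"cl":99,"ol":12,"ox":29,"r":97},"zx":{"hj":97,"ydv":53}}}
After op 3 (replace /lo/ap/mdy 78): {"lo":{"ap":{"fu":71,"mdy":78},"fsw":{"ip":69,"v":82},"qv":{"cl":99,"ol":12,"ox":29,"r":97},"zx":{"hj":97,"ydv":53}}}
After op 4 (add /lo/fsw/mti 50): {"lo":{"ap":{"fu":71,"mdy":78},"fsw":{"ip":69,"mti":50,"v":82},"qv":{"cl":99,"ol":12,"ox":29,"r":97},"zx":{"hj":97,"ydv":53}}}
After op 5 (replace /lo/zx 79): {"lo":{"ap":{"fu":71,"mdy":78},"fsw":{"ip":69,"mti":50,"v":82},"qv":{"cl":99,"ol":12,"ox":29,"r":97},"zx":79}}
After op 6 (add /lo/qv/f 81): {"lo":{"ap":{"fu":71,"mdy":78},"fsw":{"ip":69,"mti":50,"v":82},"qv":{"cl":99,"f":81,"ol":12,"ox":29,"r":97},"zx":79}}
After op 7 (add /lo/fsw/jxp 89): {"lo":{"ap":{"fu":71,"mdy":78},"fsw":{"ip":69,"jxp":89,"mti":50,"v":82},"qv":{"cl":99,"f":81,"ol":12,"ox":29,"r":97},"zx":79}}
After op 8 (replace /lo/qv 68): {"lo":{"ap":{"fu":71,"mdy":78},"fsw":{"ip":69,"jxp":89,"mti":50,"v":82},"qv":68,"zx":79}}
After op 9 (replace /lo/ap/mdy 32): {"lo":{"ap":{"fu":71,"mdy":32},"fsw":{"ip":69,"jxp":89,"mti":50,"v":82},"qv":68,"zx":79}}
After op 10 (add /lo/ap/mdy 81): {"lo":{"ap":{"fu":71,"mdy":81},"fsw":{"ip":69,"jxp":89,"mti":50,"v":82},"qv":68,"zx":79}}
After op 11 (replace /lo/fsw/v 28): {"lo":{"ap":{"fu":71,"mdy":81},"fsw":{"ip":69,"jxp":89,"mti":50,"v":28},"qv":68,"zx":79}}
After op 12 (add /lo/ict 86): {"lo":{"ap":{"fu":71,"mdy":81},"fsw":{"ip":69,"jxp":89,"mti":50,"v":28},"ict":86,"qv":68,"zx":79}}
After op 13 (add /lo/rve 76): {"lo":{"ap":{"fu":71,"mdy":81},"fsw":{"ip":69,"jxp":89,"mti":50,"v":28},"ict":86,"qv":68,"rve":76,"zx":79}}
After op 14 (add /lo/fsw/gz 99): {"lo":{"ap":{"fu":71,"mdy":81},"fsw":{"gz":99,"ip":69,"jxp":89,"mti":50,"v":28},"ict":86,"qv":68,"rve":76,"zx":79}}
After op 15 (replace /lo/fsw/mti 11): {"lo":{"ap":{"fu":71,"mdy":81},"fsw":{"gz":99,"ip":69,"jxp":89,"mti":11,"v":28},"ict":86,"qv":68,"rve":76,"zx":79}}
After op 16 (add /lo/fsw/p 80): {"lo":{"ap":{"fu":71,"mdy":81},"fsw":{"gz":99,"ip":69,"jxp":89,"mti":11,"p":80,"v":28},"ict":86,"qv":68,"rve":76,"zx":79}}
After op 17 (replace /lo/fsw/mti 44): {"lo":{"ap":{"fu":71,"mdy":81},"fsw":{"gz":99,"ip":69,"jxp":89,"mti":44,"p":80,"v":28},"ict":86,"qv":68,"rve":76,"zx":79}}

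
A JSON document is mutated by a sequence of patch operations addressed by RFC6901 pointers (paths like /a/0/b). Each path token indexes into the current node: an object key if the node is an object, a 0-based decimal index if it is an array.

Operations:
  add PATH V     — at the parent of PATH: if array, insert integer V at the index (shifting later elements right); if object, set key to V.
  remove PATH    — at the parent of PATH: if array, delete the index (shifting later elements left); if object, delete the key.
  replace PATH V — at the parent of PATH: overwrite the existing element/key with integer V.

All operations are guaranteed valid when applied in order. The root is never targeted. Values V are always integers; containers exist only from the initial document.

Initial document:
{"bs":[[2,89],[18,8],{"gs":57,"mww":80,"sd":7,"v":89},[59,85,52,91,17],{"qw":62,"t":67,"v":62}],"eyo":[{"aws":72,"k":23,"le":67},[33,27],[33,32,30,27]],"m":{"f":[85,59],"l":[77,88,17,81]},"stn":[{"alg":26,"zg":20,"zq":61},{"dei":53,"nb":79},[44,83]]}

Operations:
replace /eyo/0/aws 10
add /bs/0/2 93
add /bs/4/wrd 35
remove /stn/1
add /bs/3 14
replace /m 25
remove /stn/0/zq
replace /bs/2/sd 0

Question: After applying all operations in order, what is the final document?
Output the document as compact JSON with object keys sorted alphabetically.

After op 1 (replace /eyo/0/aws 10): {"bs":[[2,89],[18,8],{"gs":57,"mww":80,"sd":7,"v":89},[59,85,52,91,17],{"qw":62,"t":67,"v":62}],"eyo":[{"aws":10,"k":23,"le":67},[33,27],[33,32,30,27]],"m":{"f":[85,59],"l":[77,88,17,81]},"stn":[{"alg":26,"zg":20,"zq":61},{"dei":53,"nb":79},[44,83]]}
After op 2 (add /bs/0/2 93): {"bs":[[2,89,93],[18,8],{"gs":57,"mww":80,"sd":7,"v":89},[59,85,52,91,17],{"qw":62,"t":67,"v":62}],"eyo":[{"aws":10,"k":23,"le":67},[33,27],[33,32,30,27]],"m":{"f":[85,59],"l":[77,88,17,81]},"stn":[{"alg":26,"zg":20,"zq":61},{"dei":53,"nb":79},[44,83]]}
After op 3 (add /bs/4/wrd 35): {"bs":[[2,89,93],[18,8],{"gs":57,"mww":80,"sd":7,"v":89},[59,85,52,91,17],{"qw":62,"t":67,"v":62,"wrd":35}],"eyo":[{"aws":10,"k":23,"le":67},[33,27],[33,32,30,27]],"m":{"f":[85,59],"l":[77,88,17,81]},"stn":[{"alg":26,"zg":20,"zq":61},{"dei":53,"nb":79},[44,83]]}
After op 4 (remove /stn/1): {"bs":[[2,89,93],[18,8],{"gs":57,"mww":80,"sd":7,"v":89},[59,85,52,91,17],{"qw":62,"t":67,"v":62,"wrd":35}],"eyo":[{"aws":10,"k":23,"le":67},[33,27],[33,32,30,27]],"m":{"f":[85,59],"l":[77,88,17,81]},"stn":[{"alg":26,"zg":20,"zq":61},[44,83]]}
After op 5 (add /bs/3 14): {"bs":[[2,89,93],[18,8],{"gs":57,"mww":80,"sd":7,"v":89},14,[59,85,52,91,17],{"qw":62,"t":67,"v":62,"wrd":35}],"eyo":[{"aws":10,"k":23,"le":67},[33,27],[33,32,30,27]],"m":{"f":[85,59],"l":[77,88,17,81]},"stn":[{"alg":26,"zg":20,"zq":61},[44,83]]}
After op 6 (replace /m 25): {"bs":[[2,89,93],[18,8],{"gs":57,"mww":80,"sd":7,"v":89},14,[59,85,52,91,17],{"qw":62,"t":67,"v":62,"wrd":35}],"eyo":[{"aws":10,"k":23,"le":67},[33,27],[33,32,30,27]],"m":25,"stn":[{"alg":26,"zg":20,"zq":61},[44,83]]}
After op 7 (remove /stn/0/zq): {"bs":[[2,89,93],[18,8],{"gs":57,"mww":80,"sd":7,"v":89},14,[59,85,52,91,17],{"qw":62,"t":67,"v":62,"wrd":35}],"eyo":[{"aws":10,"k":23,"le":67},[33,27],[33,32,30,27]],"m":25,"stn":[{"alg":26,"zg":20},[44,83]]}
After op 8 (replace /bs/2/sd 0): {"bs":[[2,89,93],[18,8],{"gs":57,"mww":80,"sd":0,"v":89},14,[59,85,52,91,17],{"qw":62,"t":67,"v":62,"wrd":35}],"eyo":[{"aws":10,"k":23,"le":67},[33,27],[33,32,30,27]],"m":25,"stn":[{"alg":26,"zg":20},[44,83]]}

Answer: {"bs":[[2,89,93],[18,8],{"gs":57,"mww":80,"sd":0,"v":89},14,[59,85,52,91,17],{"qw":62,"t":67,"v":62,"wrd":35}],"eyo":[{"aws":10,"k":23,"le":67},[33,27],[33,32,30,27]],"m":25,"stn":[{"alg":26,"zg":20},[44,83]]}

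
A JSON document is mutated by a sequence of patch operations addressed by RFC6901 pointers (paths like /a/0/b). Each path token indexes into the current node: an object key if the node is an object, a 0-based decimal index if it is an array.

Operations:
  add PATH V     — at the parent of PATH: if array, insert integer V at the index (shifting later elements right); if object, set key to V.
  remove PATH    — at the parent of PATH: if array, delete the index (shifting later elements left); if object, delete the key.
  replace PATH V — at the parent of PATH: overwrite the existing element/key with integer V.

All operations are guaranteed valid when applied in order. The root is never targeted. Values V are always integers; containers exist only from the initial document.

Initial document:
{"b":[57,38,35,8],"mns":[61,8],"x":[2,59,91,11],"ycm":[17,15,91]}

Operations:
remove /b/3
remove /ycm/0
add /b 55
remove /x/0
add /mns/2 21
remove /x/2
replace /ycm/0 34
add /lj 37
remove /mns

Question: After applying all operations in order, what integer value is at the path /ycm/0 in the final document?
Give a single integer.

Answer: 34

Derivation:
After op 1 (remove /b/3): {"b":[57,38,35],"mns":[61,8],"x":[2,59,91,11],"ycm":[17,15,91]}
After op 2 (remove /ycm/0): {"b":[57,38,35],"mns":[61,8],"x":[2,59,91,11],"ycm":[15,91]}
After op 3 (add /b 55): {"b":55,"mns":[61,8],"x":[2,59,91,11],"ycm":[15,91]}
After op 4 (remove /x/0): {"b":55,"mns":[61,8],"x":[59,91,11],"ycm":[15,91]}
After op 5 (add /mns/2 21): {"b":55,"mns":[61,8,21],"x":[59,91,11],"ycm":[15,91]}
After op 6 (remove /x/2): {"b":55,"mns":[61,8,21],"x":[59,91],"ycm":[15,91]}
After op 7 (replace /ycm/0 34): {"b":55,"mns":[61,8,21],"x":[59,91],"ycm":[34,91]}
After op 8 (add /lj 37): {"b":55,"lj":37,"mns":[61,8,21],"x":[59,91],"ycm":[34,91]}
After op 9 (remove /mns): {"b":55,"lj":37,"x":[59,91],"ycm":[34,91]}
Value at /ycm/0: 34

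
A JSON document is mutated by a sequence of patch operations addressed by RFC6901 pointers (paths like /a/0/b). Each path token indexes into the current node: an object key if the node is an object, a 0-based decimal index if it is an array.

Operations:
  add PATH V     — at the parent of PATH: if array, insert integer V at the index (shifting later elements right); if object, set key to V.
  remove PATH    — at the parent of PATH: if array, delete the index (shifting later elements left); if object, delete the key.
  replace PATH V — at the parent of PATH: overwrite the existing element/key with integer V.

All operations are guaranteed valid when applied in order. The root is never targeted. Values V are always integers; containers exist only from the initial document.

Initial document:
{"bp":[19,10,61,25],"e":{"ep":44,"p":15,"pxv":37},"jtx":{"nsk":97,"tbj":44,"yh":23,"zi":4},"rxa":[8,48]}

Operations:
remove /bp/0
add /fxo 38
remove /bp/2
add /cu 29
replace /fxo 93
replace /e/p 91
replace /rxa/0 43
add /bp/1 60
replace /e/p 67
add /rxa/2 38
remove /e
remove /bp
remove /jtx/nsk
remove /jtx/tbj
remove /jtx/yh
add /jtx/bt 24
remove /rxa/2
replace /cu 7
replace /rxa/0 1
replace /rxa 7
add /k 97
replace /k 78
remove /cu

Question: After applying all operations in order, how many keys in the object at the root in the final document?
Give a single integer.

Answer: 4

Derivation:
After op 1 (remove /bp/0): {"bp":[10,61,25],"e":{"ep":44,"p":15,"pxv":37},"jtx":{"nsk":97,"tbj":44,"yh":23,"zi":4},"rxa":[8,48]}
After op 2 (add /fxo 38): {"bp":[10,61,25],"e":{"ep":44,"p":15,"pxv":37},"fxo":38,"jtx":{"nsk":97,"tbj":44,"yh":23,"zi":4},"rxa":[8,48]}
After op 3 (remove /bp/2): {"bp":[10,61],"e":{"ep":44,"p":15,"pxv":37},"fxo":38,"jtx":{"nsk":97,"tbj":44,"yh":23,"zi":4},"rxa":[8,48]}
After op 4 (add /cu 29): {"bp":[10,61],"cu":29,"e":{"ep":44,"p":15,"pxv":37},"fxo":38,"jtx":{"nsk":97,"tbj":44,"yh":23,"zi":4},"rxa":[8,48]}
After op 5 (replace /fxo 93): {"bp":[10,61],"cu":29,"e":{"ep":44,"p":15,"pxv":37},"fxo":93,"jtx":{"nsk":97,"tbj":44,"yh":23,"zi":4},"rxa":[8,48]}
After op 6 (replace /e/p 91): {"bp":[10,61],"cu":29,"e":{"ep":44,"p":91,"pxv":37},"fxo":93,"jtx":{"nsk":97,"tbj":44,"yh":23,"zi":4},"rxa":[8,48]}
After op 7 (replace /rxa/0 43): {"bp":[10,61],"cu":29,"e":{"ep":44,"p":91,"pxv":37},"fxo":93,"jtx":{"nsk":97,"tbj":44,"yh":23,"zi":4},"rxa":[43,48]}
After op 8 (add /bp/1 60): {"bp":[10,60,61],"cu":29,"e":{"ep":44,"p":91,"pxv":37},"fxo":93,"jtx":{"nsk":97,"tbj":44,"yh":23,"zi":4},"rxa":[43,48]}
After op 9 (replace /e/p 67): {"bp":[10,60,61],"cu":29,"e":{"ep":44,"p":67,"pxv":37},"fxo":93,"jtx":{"nsk":97,"tbj":44,"yh":23,"zi":4},"rxa":[43,48]}
After op 10 (add /rxa/2 38): {"bp":[10,60,61],"cu":29,"e":{"ep":44,"p":67,"pxv":37},"fxo":93,"jtx":{"nsk":97,"tbj":44,"yh":23,"zi":4},"rxa":[43,48,38]}
After op 11 (remove /e): {"bp":[10,60,61],"cu":29,"fxo":93,"jtx":{"nsk":97,"tbj":44,"yh":23,"zi":4},"rxa":[43,48,38]}
After op 12 (remove /bp): {"cu":29,"fxo":93,"jtx":{"nsk":97,"tbj":44,"yh":23,"zi":4},"rxa":[43,48,38]}
After op 13 (remove /jtx/nsk): {"cu":29,"fxo":93,"jtx":{"tbj":44,"yh":23,"zi":4},"rxa":[43,48,38]}
After op 14 (remove /jtx/tbj): {"cu":29,"fxo":93,"jtx":{"yh":23,"zi":4},"rxa":[43,48,38]}
After op 15 (remove /jtx/yh): {"cu":29,"fxo":93,"jtx":{"zi":4},"rxa":[43,48,38]}
After op 16 (add /jtx/bt 24): {"cu":29,"fxo":93,"jtx":{"bt":24,"zi":4},"rxa":[43,48,38]}
After op 17 (remove /rxa/2): {"cu":29,"fxo":93,"jtx":{"bt":24,"zi":4},"rxa":[43,48]}
After op 18 (replace /cu 7): {"cu":7,"fxo":93,"jtx":{"bt":24,"zi":4},"rxa":[43,48]}
After op 19 (replace /rxa/0 1): {"cu":7,"fxo":93,"jtx":{"bt":24,"zi":4},"rxa":[1,48]}
After op 20 (replace /rxa 7): {"cu":7,"fxo":93,"jtx":{"bt":24,"zi":4},"rxa":7}
After op 21 (add /k 97): {"cu":7,"fxo":93,"jtx":{"bt":24,"zi":4},"k":97,"rxa":7}
After op 22 (replace /k 78): {"cu":7,"fxo":93,"jtx":{"bt":24,"zi":4},"k":78,"rxa":7}
After op 23 (remove /cu): {"fxo":93,"jtx":{"bt":24,"zi":4},"k":78,"rxa":7}
Size at the root: 4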